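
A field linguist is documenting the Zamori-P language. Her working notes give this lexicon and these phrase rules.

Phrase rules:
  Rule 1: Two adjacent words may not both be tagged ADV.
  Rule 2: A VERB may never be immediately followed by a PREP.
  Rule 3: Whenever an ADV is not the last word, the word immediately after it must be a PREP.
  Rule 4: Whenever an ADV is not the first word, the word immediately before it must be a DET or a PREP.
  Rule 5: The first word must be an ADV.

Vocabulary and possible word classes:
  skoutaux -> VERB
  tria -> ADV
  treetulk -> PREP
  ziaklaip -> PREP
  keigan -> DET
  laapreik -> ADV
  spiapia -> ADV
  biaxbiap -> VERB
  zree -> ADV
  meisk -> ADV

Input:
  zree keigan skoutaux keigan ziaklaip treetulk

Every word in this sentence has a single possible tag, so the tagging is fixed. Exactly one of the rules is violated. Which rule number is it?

Fixed tagging: ADV DET VERB DET PREP PREP.
Rule check: R1 ok, R2 ok, R3 fails, R4 ok, R5 ok.
Only rule 3 fails.

3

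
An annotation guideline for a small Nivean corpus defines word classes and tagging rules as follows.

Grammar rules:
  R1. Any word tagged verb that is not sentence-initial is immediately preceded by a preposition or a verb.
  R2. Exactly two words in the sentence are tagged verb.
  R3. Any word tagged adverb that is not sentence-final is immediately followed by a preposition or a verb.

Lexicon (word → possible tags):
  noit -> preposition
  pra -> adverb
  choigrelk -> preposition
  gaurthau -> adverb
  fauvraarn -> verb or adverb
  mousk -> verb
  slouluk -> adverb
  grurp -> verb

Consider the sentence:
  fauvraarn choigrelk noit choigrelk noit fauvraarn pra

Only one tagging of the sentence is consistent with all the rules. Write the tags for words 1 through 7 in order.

verb preposition preposition preposition preposition verb adverb

Candidates per position — 1:fauvraarn {verb,adverb}; 2:choigrelk {preposition}; 3:noit {preposition}; 4:choigrelk {preposition}; 5:noit {preposition}; 6:fauvraarn {verb,adverb}; 7:pra {adverb}.
Position 1: tagging it adverb would leave rule 2 unsatisfiable, so it must be verb.
Position 6: tagging it adverb would leave rule 2 unsatisfiable, so it must be verb.
So the tagging must be: verb preposition preposition preposition preposition verb adverb.
Rule-by-rule: rule 1 holds; rule 2 holds; rule 3 holds.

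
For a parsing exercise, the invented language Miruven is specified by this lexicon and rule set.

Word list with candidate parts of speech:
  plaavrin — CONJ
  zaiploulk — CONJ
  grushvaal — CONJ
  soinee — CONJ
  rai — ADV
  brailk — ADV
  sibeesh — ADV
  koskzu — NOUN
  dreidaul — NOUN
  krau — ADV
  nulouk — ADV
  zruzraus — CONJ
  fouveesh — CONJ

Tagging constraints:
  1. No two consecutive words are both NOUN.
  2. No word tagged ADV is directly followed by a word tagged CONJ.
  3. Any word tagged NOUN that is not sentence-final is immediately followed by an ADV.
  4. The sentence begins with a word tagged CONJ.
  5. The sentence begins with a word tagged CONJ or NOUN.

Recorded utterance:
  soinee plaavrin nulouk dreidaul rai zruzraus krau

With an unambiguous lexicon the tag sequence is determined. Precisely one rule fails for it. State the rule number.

Fixed tagging: CONJ CONJ ADV NOUN ADV CONJ ADV.
Applying the rules: R1 ✓, R2 ✗, R3 ✓, R4 ✓, R5 ✓.
Only rule 2 fails.

2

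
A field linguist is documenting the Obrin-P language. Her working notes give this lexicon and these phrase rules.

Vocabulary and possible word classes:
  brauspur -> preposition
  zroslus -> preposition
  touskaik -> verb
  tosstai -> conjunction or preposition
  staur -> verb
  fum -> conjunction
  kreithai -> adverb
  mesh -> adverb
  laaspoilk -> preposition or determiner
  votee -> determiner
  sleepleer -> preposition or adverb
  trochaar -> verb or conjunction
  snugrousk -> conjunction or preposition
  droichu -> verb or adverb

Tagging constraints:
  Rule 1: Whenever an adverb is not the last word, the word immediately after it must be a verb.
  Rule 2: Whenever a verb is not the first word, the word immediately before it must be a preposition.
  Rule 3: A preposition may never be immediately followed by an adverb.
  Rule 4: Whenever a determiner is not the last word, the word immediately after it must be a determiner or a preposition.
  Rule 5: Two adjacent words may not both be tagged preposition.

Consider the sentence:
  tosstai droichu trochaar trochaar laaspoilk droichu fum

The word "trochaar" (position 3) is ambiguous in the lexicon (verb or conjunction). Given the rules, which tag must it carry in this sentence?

conjunction

Candidates per position — 1:tosstai {conjunction,preposition}; 2:droichu {verb,adverb}; 3:trochaar {verb,conjunction}; 4:trochaar {verb,conjunction}; 5:laaspoilk {preposition,determiner}; 6:droichu {verb,adverb}; 7:fum {conjunction}.
Position 3: tagging it verb would leave rule 2 unsatisfiable, so it must be conjunction.
Position 4: tagging it verb would leave rule 2 unsatisfiable, so it must be conjunction.
Position 5: tagging it determiner would leave rule 4 unsatisfiable, so it must be preposition.
Position 6: tagging it adverb would leave rule 1 unsatisfiable, so it must be verb.
Position 2: tagging it adverb would leave rule 1 unsatisfiable, so it must be verb.
Position 1: tagging it conjunction would leave rule 2 unsatisfiable, so it must be preposition.
The only consistent sequence is: preposition verb conjunction conjunction preposition verb conjunction.
Rule-by-rule: rule 1 holds; rule 2 holds; rule 3 holds; rule 4 holds; rule 5 holds.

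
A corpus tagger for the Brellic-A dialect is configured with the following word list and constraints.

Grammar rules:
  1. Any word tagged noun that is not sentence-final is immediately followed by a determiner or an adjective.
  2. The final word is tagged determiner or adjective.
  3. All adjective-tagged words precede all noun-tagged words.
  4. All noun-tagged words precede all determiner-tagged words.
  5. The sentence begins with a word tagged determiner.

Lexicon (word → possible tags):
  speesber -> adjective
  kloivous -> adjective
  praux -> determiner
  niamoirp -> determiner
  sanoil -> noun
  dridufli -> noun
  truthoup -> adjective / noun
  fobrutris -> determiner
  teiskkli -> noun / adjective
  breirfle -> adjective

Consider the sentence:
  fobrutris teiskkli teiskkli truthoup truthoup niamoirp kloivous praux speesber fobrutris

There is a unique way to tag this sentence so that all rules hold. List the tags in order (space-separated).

determiner adjective adjective adjective adjective determiner adjective determiner adjective determiner

Candidates per position — 1:fobrutris {determiner}; 2:teiskkli {noun,adjective}; 3:teiskkli {noun,adjective}; 4:truthoup {adjective,noun}; 5:truthoup {adjective,noun}; 6:niamoirp {determiner}; 7:kloivous {adjective}; 8:praux {determiner}; 9:speesber {adjective}; 10:fobrutris {determiner}.
Position 2: noun is ruled out by rule 3; that leaves adjective.
Position 3: noun is ruled out by rule 3; that leaves adjective.
Position 4: noun is ruled out by rule 3; that leaves adjective.
Position 5: noun is ruled out by rule 3; that leaves adjective.
The unique satisfying tagging is: determiner adjective adjective adjective adjective determiner adjective determiner adjective determiner.
Rule-by-rule: rule 1 ✓; rule 2 ✓; rule 3 ✓; rule 4 ✓; rule 5 ✓.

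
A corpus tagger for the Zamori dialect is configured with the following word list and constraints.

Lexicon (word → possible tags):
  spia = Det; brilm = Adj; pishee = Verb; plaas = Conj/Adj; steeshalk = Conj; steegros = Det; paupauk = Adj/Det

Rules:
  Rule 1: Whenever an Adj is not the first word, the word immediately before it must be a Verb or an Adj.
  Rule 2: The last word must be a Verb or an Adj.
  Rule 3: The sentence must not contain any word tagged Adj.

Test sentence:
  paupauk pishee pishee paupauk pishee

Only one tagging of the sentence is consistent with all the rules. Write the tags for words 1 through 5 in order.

Det Verb Verb Det Verb

Candidates per position — 1:paupauk {Adj,Det}; 2:pishee {Verb}; 3:pishee {Verb}; 4:paupauk {Adj,Det}; 5:pishee {Verb}.
Position 1: Adj is ruled out by rule 3; that leaves Det.
Position 4: Adj is ruled out by rule 3; that leaves Det.
So the tagging must be: Det Verb Verb Det Verb.
Verifying each rule — rule 1 holds; rule 2 holds; rule 3 holds.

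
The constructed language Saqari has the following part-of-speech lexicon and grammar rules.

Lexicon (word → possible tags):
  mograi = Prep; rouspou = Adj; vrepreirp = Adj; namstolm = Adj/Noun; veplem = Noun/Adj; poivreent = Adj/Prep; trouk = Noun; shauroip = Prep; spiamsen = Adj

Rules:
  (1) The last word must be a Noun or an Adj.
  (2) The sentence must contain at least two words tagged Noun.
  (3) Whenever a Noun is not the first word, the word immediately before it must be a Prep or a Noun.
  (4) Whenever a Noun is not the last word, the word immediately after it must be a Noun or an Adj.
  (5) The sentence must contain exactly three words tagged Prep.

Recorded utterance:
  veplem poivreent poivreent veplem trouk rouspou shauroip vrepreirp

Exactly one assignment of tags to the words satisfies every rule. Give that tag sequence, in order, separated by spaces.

Adj Prep Prep Noun Noun Adj Prep Adj

Candidates per position — 1:veplem {Noun,Adj}; 2:poivreent {Adj,Prep}; 3:poivreent {Adj,Prep}; 4:veplem {Noun,Adj}; 5:trouk {Noun}; 6:rouspou {Adj}; 7:shauroip {Prep}; 8:vrepreirp {Adj}.
Position 2: tagging it Adj would leave rule 5 unsatisfiable, so it must be Prep.
Position 3: tagging it Adj would leave rule 3 unsatisfiable, so it must be Prep.
Position 4: tagging it Adj would leave rule 3 unsatisfiable, so it must be Noun.
Position 1: tagging it Noun would leave rule 4 unsatisfiable, so it must be Adj.
The unique satisfying tagging is: Adj Prep Prep Noun Noun Adj Prep Adj.
Check: rule 1 ok; rule 2 ok; rule 3 ok; rule 4 ok; rule 5 ok.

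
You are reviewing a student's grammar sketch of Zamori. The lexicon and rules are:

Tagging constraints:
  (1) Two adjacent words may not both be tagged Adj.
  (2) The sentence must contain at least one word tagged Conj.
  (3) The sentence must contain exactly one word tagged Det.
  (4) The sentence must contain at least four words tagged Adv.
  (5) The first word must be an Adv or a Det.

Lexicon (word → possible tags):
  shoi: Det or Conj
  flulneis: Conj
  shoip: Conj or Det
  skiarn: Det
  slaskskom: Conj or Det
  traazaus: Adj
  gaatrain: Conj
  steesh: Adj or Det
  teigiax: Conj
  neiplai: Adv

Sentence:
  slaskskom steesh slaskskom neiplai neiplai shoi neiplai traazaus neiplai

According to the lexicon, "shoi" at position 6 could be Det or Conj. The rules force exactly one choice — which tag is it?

Conj

Candidates per position — 1:slaskskom {Conj,Det}; 2:steesh {Adj,Det}; 3:slaskskom {Conj,Det}; 4:neiplai {Adv}; 5:neiplai {Adv}; 6:shoi {Det,Conj}; 7:neiplai {Adv}; 8:traazaus {Adj}; 9:neiplai {Adv}.
Word 1 cannot be Conj — rule 5 would then fail for every completion. It is Det.
Word 2 cannot be Det — rule 3 would then fail for every completion. It is Adj.
Word 3 cannot be Det — rule 3 would then fail for every completion. It is Conj.
Word 6 cannot be Det — rule 3 would then fail for every completion. It is Conj.
So the tagging must be: Det Adj Conj Adv Adv Conj Adv Adj Adv.
Check: rule 1 holds; rule 2 holds; rule 3 holds; rule 4 holds; rule 5 holds.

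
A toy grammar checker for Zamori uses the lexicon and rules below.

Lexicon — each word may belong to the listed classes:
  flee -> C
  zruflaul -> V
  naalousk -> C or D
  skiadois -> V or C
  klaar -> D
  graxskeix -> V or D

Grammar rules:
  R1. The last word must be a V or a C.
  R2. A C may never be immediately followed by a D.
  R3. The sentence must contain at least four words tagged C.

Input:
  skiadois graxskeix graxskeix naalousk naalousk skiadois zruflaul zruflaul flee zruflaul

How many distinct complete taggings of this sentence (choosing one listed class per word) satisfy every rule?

Candidates per position — 1:skiadois {V,C}; 2:graxskeix {V,D}; 3:graxskeix {V,D}; 4:naalousk {C,D}; 5:naalousk {C,D}; 6:skiadois {V,C}; 7:zruflaul {V}; 8:zruflaul {V}; 9:flee {C}; 10:zruflaul {V}.
There are 64 candidate sequences in total.
Checking each against the rules leaves 10 sequences.
Count = 10.

10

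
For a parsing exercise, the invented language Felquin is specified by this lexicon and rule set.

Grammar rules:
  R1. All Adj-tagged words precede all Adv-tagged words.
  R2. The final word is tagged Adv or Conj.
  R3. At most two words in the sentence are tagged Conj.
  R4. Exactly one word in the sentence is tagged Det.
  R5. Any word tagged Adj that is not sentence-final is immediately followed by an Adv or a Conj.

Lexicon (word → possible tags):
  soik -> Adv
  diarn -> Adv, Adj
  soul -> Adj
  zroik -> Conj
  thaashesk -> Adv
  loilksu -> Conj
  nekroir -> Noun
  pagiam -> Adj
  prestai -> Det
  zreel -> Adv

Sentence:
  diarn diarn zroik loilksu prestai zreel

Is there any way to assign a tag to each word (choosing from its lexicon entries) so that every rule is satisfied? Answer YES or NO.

Candidates per position — 1:diarn {Adv,Adj}; 2:diarn {Adv,Adj}; 3:zroik {Conj}; 4:loilksu {Conj}; 5:prestai {Det}; 6:zreel {Adv}.
One satisfying assignment: Adj Adv Conj Conj Det Adv.
Rule-by-rule: rule 1 ok; rule 2 ok; rule 3 ok; rule 4 ok; rule 5 ok.

YES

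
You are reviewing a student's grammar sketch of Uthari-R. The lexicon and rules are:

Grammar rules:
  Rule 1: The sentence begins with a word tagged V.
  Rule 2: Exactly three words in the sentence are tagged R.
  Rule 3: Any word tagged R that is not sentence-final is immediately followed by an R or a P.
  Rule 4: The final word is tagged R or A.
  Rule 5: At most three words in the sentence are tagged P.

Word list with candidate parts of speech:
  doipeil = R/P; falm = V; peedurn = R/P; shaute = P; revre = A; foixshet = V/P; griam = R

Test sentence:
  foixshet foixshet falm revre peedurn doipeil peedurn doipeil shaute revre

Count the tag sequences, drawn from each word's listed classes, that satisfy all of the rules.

8

Candidates per position — 1:foixshet {V,P}; 2:foixshet {V,P}; 3:falm {V}; 4:revre {A}; 5:peedurn {R,P}; 6:doipeil {R,P}; 7:peedurn {R,P}; 8:doipeil {R,P}; 9:shaute {P}; 10:revre {A}.
There are 64 candidate sequences in total.
Checking each against the rules leaves 8 sequences.
Count = 8.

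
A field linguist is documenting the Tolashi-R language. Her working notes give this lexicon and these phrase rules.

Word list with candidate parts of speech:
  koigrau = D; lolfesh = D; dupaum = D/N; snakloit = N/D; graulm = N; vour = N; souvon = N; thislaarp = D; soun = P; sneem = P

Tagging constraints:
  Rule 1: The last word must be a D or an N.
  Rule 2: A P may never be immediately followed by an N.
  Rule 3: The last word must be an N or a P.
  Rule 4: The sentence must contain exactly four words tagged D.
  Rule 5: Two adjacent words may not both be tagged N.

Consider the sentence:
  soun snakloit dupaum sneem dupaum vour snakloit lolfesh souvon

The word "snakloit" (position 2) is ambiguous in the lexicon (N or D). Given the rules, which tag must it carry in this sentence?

D

Candidates per position — 1:soun {P}; 2:snakloit {N,D}; 3:dupaum {D,N}; 4:sneem {P}; 5:dupaum {D,N}; 6:vour {N}; 7:snakloit {N,D}; 8:lolfesh {D}; 9:souvon {N}.
Position 2: N is ruled out by rule 2; that leaves D.
Position 5: N is ruled out by rule 2; that leaves D.
Position 7: N is ruled out by rule 5; that leaves D.
Position 3: D is ruled out by rule 4; that leaves N.
The only consistent sequence is: P D N P D N D D N.
Rule-by-rule: rule 1 ✓; rule 2 ✓; rule 3 ✓; rule 4 ✓; rule 5 ✓.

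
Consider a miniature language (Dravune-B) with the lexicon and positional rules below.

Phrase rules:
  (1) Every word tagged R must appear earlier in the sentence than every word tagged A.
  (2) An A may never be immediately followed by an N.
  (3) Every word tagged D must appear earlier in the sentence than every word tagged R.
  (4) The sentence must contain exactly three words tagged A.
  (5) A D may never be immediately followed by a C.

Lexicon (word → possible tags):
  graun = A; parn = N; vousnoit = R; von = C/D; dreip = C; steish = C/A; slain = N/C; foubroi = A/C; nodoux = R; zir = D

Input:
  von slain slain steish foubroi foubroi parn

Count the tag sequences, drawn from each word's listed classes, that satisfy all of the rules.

0

Candidates per position — 1:von {C,D}; 2:slain {N,C}; 3:slain {N,C}; 4:steish {C,A}; 5:foubroi {A,C}; 6:foubroi {A,C}; 7:parn {N}.
There are 64 candidate sequences in total.
Every candidate sequence violates at least one rule; no consistent tagging exists.
Count = 0.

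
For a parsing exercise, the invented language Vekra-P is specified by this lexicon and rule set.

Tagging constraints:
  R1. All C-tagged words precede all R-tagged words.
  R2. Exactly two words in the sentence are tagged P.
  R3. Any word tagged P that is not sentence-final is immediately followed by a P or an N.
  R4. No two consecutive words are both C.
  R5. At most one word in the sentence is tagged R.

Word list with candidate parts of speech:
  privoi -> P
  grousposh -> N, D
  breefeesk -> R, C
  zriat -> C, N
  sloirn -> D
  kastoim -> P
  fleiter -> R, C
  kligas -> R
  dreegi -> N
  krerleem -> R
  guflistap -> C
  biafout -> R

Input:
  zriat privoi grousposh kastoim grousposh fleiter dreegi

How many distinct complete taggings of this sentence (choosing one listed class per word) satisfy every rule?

Candidates per position — 1:zriat {C,N}; 2:privoi {P}; 3:grousposh {N,D}; 4:kastoim {P}; 5:grousposh {N,D}; 6:fleiter {R,C}; 7:dreegi {N}.
There are 16 candidate sequences in total.
The sequences that satisfy every rule: C P N P N R N; C P N P N C N; N P N P N R N; N P N P N C N.
Count = 4.

4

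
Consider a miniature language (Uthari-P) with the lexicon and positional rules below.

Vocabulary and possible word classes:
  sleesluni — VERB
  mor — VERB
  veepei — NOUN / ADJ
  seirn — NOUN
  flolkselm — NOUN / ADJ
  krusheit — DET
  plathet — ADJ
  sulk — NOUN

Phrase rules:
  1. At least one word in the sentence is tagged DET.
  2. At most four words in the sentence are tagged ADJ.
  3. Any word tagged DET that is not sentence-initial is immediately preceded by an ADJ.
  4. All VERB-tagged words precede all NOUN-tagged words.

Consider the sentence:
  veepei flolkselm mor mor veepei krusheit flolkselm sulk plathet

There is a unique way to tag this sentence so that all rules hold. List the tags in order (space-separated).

ADJ ADJ VERB VERB ADJ DET NOUN NOUN ADJ

Candidates per position — 1:veepei {NOUN,ADJ}; 2:flolkselm {NOUN,ADJ}; 3:mor {VERB}; 4:mor {VERB}; 5:veepei {NOUN,ADJ}; 6:krusheit {DET}; 7:flolkselm {NOUN,ADJ}; 8:sulk {NOUN}; 9:plathet {ADJ}.
Position 1: NOUN is ruled out by rule 4; that leaves ADJ.
Position 2: NOUN is ruled out by rule 4; that leaves ADJ.
Position 5: NOUN is ruled out by rule 3; that leaves ADJ.
Position 7: ADJ is ruled out by rule 2; that leaves NOUN.
That leaves exactly one tagging: ADJ ADJ VERB VERB ADJ DET NOUN NOUN ADJ.
Verifying each rule — rule 1 holds; rule 2 holds; rule 3 holds; rule 4 holds.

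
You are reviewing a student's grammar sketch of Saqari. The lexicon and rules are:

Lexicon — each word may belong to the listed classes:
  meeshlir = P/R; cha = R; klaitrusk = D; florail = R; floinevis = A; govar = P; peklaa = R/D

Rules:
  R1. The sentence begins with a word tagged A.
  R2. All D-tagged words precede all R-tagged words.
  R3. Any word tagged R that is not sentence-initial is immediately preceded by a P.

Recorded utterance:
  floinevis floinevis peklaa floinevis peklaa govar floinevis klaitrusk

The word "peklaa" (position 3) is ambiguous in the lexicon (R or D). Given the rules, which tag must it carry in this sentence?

Candidates per position — 1:floinevis {A}; 2:floinevis {A}; 3:peklaa {R,D}; 4:floinevis {A}; 5:peklaa {R,D}; 6:govar {P}; 7:floinevis {A}; 8:klaitrusk {D}.
Position 3: R is ruled out by rule 2; that leaves D.
Position 5: R is ruled out by rule 2; that leaves D.
That leaves exactly one tagging: A A D A D P A D.
Check: rule 1 ✓; rule 2 ✓; rule 3 ✓.

D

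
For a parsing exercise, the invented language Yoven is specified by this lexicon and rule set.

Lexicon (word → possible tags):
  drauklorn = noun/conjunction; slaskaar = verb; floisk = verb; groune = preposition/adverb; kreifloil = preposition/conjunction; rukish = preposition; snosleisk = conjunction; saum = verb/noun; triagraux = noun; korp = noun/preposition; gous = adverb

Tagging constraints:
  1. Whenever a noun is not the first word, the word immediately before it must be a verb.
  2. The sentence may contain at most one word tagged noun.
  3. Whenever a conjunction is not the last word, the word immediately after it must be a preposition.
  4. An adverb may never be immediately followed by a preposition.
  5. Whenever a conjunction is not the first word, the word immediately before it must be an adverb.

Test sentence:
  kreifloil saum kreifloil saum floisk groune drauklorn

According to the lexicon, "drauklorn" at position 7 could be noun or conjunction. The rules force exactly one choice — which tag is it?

conjunction

Candidates per position — 1:kreifloil {preposition,conjunction}; 2:saum {verb,noun}; 3:kreifloil {preposition,conjunction}; 4:saum {verb,noun}; 5:floisk {verb}; 6:groune {preposition,adverb}; 7:drauklorn {noun,conjunction}.
Position 1: tagging it conjunction would leave rule 3 unsatisfiable, so it must be preposition.
Position 2: tagging it noun would leave rule 1 unsatisfiable, so it must be verb.
Position 3: tagging it conjunction would leave rule 3 unsatisfiable, so it must be preposition.
Position 4: tagging it noun would leave rule 1 unsatisfiable, so it must be verb.
Position 7: tagging it noun would leave rule 1 unsatisfiable, so it must be conjunction.
Position 6: tagging it preposition would leave rule 5 unsatisfiable, so it must be adverb.
The only consistent sequence is: preposition verb preposition verb verb adverb conjunction.
Check: rule 1 satisfied; rule 2 satisfied; rule 3 satisfied; rule 4 satisfied; rule 5 satisfied.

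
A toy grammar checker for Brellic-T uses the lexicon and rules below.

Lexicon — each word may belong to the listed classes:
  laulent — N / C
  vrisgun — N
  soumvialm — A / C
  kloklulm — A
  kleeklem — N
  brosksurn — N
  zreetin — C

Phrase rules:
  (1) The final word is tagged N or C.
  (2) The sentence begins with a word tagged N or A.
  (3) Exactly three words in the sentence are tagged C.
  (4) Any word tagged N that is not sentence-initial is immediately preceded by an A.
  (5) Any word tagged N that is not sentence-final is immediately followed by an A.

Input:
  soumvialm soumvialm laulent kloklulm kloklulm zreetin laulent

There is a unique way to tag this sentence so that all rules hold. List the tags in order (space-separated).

A A C A A C C

Candidates per position — 1:soumvialm {A,C}; 2:soumvialm {A,C}; 3:laulent {N,C}; 4:kloklulm {A}; 5:kloklulm {A}; 6:zreetin {C}; 7:laulent {N,C}.
Word 1 cannot be C — rule 2 would then fail for every completion. It is A.
Word 7 cannot be N — rule 4 would then fail for every completion. It is C.
The remaining ambiguous positions (2, 3) are resolved jointly — only one combination satisfies every rule.
So the tagging must be: A A C A A C C.
Verifying each rule — rule 1 satisfied; rule 2 satisfied; rule 3 satisfied; rule 4 satisfied; rule 5 satisfied.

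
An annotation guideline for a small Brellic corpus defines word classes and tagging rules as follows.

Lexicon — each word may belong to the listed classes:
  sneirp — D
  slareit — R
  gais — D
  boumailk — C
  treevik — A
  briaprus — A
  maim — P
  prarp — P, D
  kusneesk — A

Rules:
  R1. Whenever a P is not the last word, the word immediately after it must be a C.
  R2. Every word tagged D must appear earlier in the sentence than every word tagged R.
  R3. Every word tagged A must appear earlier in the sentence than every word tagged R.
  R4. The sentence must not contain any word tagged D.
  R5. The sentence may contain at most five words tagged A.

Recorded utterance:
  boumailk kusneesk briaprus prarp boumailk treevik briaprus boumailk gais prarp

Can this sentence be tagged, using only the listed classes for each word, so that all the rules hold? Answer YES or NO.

Candidates per position — 1:boumailk {C}; 2:kusneesk {A}; 3:briaprus {A}; 4:prarp {P,D}; 5:boumailk {C}; 6:treevik {A}; 7:briaprus {A}; 8:boumailk {C}; 9:gais {D}; 10:prarp {P,D}.
Rule 4 cannot be satisfied by any choice of tags from the lexicon.
So there is no consistent tagging.

NO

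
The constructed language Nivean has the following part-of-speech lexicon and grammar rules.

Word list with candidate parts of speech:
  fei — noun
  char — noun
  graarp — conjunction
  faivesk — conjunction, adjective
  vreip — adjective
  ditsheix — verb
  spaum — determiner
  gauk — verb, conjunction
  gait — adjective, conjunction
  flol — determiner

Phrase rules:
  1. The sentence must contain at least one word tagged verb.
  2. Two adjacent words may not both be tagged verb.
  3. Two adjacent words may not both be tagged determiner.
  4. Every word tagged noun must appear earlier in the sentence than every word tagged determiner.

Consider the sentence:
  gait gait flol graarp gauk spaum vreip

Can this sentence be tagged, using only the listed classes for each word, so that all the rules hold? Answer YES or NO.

Candidates per position — 1:gait {adjective,conjunction}; 2:gait {adjective,conjunction}; 3:flol {determiner}; 4:graarp {conjunction}; 5:gauk {verb,conjunction}; 6:spaum {determiner}; 7:vreip {adjective}.
One satisfying assignment: adjective conjunction determiner conjunction verb determiner adjective.
Rule-by-rule: rule 1 satisfied; rule 2 satisfied; rule 3 satisfied; rule 4 satisfied.

YES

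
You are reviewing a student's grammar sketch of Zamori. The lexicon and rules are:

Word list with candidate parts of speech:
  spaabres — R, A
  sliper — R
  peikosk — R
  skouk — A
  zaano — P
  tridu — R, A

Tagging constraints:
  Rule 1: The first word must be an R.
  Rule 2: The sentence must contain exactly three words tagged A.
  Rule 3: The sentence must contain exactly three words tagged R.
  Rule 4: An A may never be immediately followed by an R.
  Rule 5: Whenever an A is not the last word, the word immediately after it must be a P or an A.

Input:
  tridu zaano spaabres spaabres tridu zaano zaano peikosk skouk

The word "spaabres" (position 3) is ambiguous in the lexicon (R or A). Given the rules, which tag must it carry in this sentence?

Candidates per position — 1:tridu {R,A}; 2:zaano {P}; 3:spaabres {R,A}; 4:spaabres {R,A}; 5:tridu {R,A}; 6:zaano {P}; 7:zaano {P}; 8:peikosk {R}; 9:skouk {A}.
Position 1: A is ruled out by rule 1; that leaves R.
Position 3: the remaining choice is settled jointly with positions 4, 5 — only R at position 3 is part of a tagging that satisfies every rule.
That leaves exactly one tagging: R P R A A P P R A.
Checking: rule 1 ok; rule 2 ok; rule 3 ok; rule 4 ok; rule 5 ok.

R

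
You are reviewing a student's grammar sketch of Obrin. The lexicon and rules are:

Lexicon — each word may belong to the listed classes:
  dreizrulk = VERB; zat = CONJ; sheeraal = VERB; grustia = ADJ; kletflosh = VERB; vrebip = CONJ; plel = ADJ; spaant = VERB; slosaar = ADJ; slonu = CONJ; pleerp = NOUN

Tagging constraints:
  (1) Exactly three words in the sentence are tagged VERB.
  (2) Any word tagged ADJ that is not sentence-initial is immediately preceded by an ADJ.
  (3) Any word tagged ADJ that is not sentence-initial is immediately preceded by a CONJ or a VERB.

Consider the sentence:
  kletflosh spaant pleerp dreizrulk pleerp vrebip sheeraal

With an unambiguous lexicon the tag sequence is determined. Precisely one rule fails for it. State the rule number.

1

Fixed tagging: VERB VERB NOUN VERB NOUN CONJ VERB.
Applying the rules: R1 ✗, R2 ✓, R3 ✓.
Only rule 1 fails.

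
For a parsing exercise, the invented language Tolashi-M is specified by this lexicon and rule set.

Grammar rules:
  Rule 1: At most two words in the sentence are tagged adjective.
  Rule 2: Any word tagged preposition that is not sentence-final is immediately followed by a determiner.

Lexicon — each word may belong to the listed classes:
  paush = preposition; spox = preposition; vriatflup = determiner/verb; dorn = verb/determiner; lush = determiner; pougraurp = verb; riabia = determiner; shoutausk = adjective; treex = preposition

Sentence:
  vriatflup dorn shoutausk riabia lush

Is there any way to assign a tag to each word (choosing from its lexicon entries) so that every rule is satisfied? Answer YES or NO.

YES

Candidates per position — 1:vriatflup {determiner,verb}; 2:dorn {verb,determiner}; 3:shoutausk {adjective}; 4:riabia {determiner}; 5:lush {determiner}.
One satisfying assignment: verb determiner adjective determiner determiner.
Checking: rule 1 ok; rule 2 ok.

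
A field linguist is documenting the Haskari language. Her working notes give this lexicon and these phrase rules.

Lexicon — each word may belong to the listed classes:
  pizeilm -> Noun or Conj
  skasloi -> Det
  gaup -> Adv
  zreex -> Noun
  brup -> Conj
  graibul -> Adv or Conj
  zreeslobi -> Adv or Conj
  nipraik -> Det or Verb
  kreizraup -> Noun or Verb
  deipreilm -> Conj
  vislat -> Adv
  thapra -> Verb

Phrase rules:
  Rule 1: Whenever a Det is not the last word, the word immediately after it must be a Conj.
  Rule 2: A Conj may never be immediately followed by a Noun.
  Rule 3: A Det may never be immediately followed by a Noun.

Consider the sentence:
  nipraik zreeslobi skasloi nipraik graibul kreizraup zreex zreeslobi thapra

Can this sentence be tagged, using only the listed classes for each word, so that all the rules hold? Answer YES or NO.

NO

Candidates per position — 1:nipraik {Det,Verb}; 2:zreeslobi {Adv,Conj}; 3:skasloi {Det}; 4:nipraik {Det,Verb}; 5:graibul {Adv,Conj}; 6:kreizraup {Noun,Verb}; 7:zreex {Noun}; 8:zreeslobi {Adv,Conj}; 9:thapra {Verb}.
Rule 1 cannot be satisfied by any choice of tags from the lexicon.
So there is no consistent tagging.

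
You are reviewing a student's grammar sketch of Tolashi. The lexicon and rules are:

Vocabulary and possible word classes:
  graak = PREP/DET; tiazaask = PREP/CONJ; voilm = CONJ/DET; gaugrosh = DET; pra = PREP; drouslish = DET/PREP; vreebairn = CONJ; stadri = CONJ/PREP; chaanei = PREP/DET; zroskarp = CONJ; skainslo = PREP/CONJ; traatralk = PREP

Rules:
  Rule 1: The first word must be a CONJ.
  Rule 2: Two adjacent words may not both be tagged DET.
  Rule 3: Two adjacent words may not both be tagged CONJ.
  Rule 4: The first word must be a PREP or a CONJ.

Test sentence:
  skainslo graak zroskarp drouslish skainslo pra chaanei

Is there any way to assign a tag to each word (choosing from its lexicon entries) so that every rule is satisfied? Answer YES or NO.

Candidates per position — 1:skainslo {PREP,CONJ}; 2:graak {PREP,DET}; 3:zroskarp {CONJ}; 4:drouslish {DET,PREP}; 5:skainslo {PREP,CONJ}; 6:pra {PREP}; 7:chaanei {PREP,DET}.
One satisfying assignment: CONJ PREP CONJ DET CONJ PREP PREP.
Checking: rule 1 holds; rule 2 holds; rule 3 holds; rule 4 holds.

YES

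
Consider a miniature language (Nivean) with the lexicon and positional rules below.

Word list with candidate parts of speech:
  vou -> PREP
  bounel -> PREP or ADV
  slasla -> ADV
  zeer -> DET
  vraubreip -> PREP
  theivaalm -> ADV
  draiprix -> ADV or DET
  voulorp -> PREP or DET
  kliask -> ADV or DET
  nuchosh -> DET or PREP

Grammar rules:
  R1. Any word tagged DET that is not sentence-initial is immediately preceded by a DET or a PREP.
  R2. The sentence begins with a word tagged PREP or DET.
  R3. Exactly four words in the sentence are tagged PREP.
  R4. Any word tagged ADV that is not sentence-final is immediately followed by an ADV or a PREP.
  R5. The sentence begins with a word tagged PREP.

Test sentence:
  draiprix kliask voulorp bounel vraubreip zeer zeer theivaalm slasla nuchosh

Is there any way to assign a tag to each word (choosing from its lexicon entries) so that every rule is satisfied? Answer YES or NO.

NO

Candidates per position — 1:draiprix {ADV,DET}; 2:kliask {ADV,DET}; 3:voulorp {PREP,DET}; 4:bounel {PREP,ADV}; 5:vraubreip {PREP}; 6:zeer {DET}; 7:zeer {DET}; 8:theivaalm {ADV}; 9:slasla {ADV}; 10:nuchosh {DET,PREP}.
Rule 5 cannot be satisfied by any choice of tags from the lexicon.
So there is no consistent tagging.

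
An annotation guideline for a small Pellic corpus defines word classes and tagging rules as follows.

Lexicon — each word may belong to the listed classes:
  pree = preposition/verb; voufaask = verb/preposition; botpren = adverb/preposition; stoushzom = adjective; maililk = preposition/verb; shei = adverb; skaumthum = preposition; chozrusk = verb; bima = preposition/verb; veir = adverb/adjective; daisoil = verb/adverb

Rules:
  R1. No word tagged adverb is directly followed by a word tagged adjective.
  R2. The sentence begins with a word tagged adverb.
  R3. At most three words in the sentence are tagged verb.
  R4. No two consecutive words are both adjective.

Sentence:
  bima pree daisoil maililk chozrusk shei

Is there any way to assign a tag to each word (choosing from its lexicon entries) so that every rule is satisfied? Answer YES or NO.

Candidates per position — 1:bima {preposition,verb}; 2:pree {preposition,verb}; 3:daisoil {verb,adverb}; 4:maililk {preposition,verb}; 5:chozrusk {verb}; 6:shei {adverb}.
Rule 2 cannot be satisfied by any choice of tags from the lexicon.
So there is no consistent tagging.

NO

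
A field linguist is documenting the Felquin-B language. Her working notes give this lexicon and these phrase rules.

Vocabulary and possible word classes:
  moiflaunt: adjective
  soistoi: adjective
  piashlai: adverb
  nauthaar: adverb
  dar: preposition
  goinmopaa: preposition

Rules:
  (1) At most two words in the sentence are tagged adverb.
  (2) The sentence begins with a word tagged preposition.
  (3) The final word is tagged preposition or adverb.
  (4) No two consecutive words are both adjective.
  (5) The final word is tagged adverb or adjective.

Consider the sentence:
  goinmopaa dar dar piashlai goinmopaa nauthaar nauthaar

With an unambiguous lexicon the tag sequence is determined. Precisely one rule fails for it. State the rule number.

Fixed tagging: preposition preposition preposition adverb preposition adverb adverb.
Rule check: R1 fails, R2 ok, R3 ok, R4 ok, R5 ok.
Only rule 1 fails.

1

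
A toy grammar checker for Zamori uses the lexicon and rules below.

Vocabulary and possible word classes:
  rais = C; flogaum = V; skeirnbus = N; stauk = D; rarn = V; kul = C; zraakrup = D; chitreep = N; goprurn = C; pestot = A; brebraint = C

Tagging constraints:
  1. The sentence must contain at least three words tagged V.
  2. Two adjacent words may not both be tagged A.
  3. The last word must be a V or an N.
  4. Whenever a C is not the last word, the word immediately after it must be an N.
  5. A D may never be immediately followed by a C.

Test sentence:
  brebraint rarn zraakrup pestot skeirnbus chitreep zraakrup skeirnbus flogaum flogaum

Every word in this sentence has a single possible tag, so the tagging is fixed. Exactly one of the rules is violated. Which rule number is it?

4

Fixed tagging: C V D A N N D N V V.
Checking each rule: R1 pass, R2 pass, R3 pass, R4 fail, R5 pass.
Only rule 4 fails.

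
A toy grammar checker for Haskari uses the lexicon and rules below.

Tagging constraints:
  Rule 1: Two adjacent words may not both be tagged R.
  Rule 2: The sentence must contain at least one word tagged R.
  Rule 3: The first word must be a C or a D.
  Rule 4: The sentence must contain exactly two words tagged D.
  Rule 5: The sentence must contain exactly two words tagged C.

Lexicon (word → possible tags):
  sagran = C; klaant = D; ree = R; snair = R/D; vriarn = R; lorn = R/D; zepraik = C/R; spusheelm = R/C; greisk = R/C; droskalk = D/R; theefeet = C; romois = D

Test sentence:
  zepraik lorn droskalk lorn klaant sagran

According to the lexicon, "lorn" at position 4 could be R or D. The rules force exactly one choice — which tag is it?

Candidates per position — 1:zepraik {C,R}; 2:lorn {R,D}; 3:droskalk {D,R}; 4:lorn {R,D}; 5:klaant {D}; 6:sagran {C}.
Word 1 cannot be R — rule 3 would then fail for every completion. It is C.
Position 4: the remaining choice is settled jointly with positions 2, 3 — only R at position 4 is part of a tagging that satisfies every rule.
So the tagging must be: C R D R D C.
Verifying each rule — rule 1 satisfied; rule 2 satisfied; rule 3 satisfied; rule 4 satisfied; rule 5 satisfied.

R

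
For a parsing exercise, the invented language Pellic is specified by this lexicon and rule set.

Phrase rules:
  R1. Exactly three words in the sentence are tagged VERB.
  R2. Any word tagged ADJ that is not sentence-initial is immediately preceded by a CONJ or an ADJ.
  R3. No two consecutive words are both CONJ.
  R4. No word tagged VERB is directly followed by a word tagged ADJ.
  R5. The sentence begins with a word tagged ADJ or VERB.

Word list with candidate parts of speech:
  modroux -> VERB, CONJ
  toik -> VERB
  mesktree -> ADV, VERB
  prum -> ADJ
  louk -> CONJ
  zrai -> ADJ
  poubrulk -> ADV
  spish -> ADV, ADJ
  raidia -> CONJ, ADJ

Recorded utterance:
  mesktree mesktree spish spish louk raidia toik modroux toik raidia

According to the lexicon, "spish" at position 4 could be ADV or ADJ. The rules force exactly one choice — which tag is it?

ADV

Candidates per position — 1:mesktree {ADV,VERB}; 2:mesktree {ADV,VERB}; 3:spish {ADV,ADJ}; 4:spish {ADV,ADJ}; 5:louk {CONJ}; 6:raidia {CONJ,ADJ}; 7:toik {VERB}; 8:modroux {VERB,CONJ}; 9:toik {VERB}; 10:raidia {CONJ,ADJ}.
At position 1, choosing ADV makes rule 5 impossible to satisfy; hence VERB.
At position 2, choosing VERB makes rule 1 impossible to satisfy; hence ADV.
At position 3, choosing ADJ makes rule 2 impossible to satisfy; hence ADV.
At position 4, choosing ADJ makes rule 2 impossible to satisfy; hence ADV.
At position 6, choosing CONJ makes rule 3 impossible to satisfy; hence ADJ.
At position 8, choosing VERB makes rule 1 impossible to satisfy; hence CONJ.
At position 10, choosing ADJ makes rule 2 impossible to satisfy; hence CONJ.
The only consistent sequence is: VERB ADV ADV ADV CONJ ADJ VERB CONJ VERB CONJ.
Checking: rule 1 holds; rule 2 holds; rule 3 holds; rule 4 holds; rule 5 holds.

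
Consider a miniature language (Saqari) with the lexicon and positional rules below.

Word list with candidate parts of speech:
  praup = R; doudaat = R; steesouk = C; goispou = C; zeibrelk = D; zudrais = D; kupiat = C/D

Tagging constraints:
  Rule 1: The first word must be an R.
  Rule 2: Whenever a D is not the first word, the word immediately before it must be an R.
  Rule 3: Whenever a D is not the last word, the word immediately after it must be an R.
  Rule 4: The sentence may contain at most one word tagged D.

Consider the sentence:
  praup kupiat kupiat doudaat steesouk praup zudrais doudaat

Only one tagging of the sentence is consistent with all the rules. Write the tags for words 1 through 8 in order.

R C C R C R D R

Candidates per position — 1:praup {R}; 2:kupiat {C,D}; 3:kupiat {C,D}; 4:doudaat {R}; 5:steesouk {C}; 6:praup {R}; 7:zudrais {D}; 8:doudaat {R}.
Position 2: tagging it D would leave rule 3 unsatisfiable, so it must be C.
Position 3: tagging it D would leave rule 2 unsatisfiable, so it must be C.
So the tagging must be: R C C R C R D R.
Rule-by-rule: rule 1 ✓; rule 2 ✓; rule 3 ✓; rule 4 ✓.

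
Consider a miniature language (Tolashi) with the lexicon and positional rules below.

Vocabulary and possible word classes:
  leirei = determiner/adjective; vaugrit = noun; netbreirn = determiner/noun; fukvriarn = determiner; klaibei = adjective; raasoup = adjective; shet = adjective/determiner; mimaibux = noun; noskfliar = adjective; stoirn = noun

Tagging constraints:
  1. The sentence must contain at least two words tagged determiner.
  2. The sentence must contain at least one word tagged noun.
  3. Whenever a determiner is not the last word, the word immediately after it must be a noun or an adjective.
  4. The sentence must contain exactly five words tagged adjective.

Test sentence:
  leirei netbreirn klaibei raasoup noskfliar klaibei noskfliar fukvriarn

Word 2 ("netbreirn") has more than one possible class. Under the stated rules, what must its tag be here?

noun

Candidates per position — 1:leirei {determiner,adjective}; 2:netbreirn {determiner,noun}; 3:klaibei {adjective}; 4:raasoup {adjective}; 5:noskfliar {adjective}; 6:klaibei {adjective}; 7:noskfliar {adjective}; 8:fukvriarn {determiner}.
If word 1 were adjective, no tagging could satisfy rule 4; so word 1 is determiner.
If word 2 were determiner, no tagging could satisfy rule 2; so word 2 is noun.
So the tagging must be: determiner noun adjective adjective adjective adjective adjective determiner.
Verifying each rule — rule 1 satisfied; rule 2 satisfied; rule 3 satisfied; rule 4 satisfied.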